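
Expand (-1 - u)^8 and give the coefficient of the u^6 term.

28

The general term is C(8,j)·(-1)^j·(-u)^(8-j); the u^6 term has j = 2.
C(8,2) = 28.
Coefficient = C(8,2) = 28.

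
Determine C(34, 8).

C(34,8) = (34·33·32·31·30·29·28·27) / 8! = 732058145280 / 40320 = 18156204.

18156204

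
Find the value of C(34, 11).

286097760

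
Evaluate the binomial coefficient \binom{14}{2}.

91

C(14,2) = (14·13) / 2! = 182 / 2 = 91.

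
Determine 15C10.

C(15,10) = C(15,5) by symmetry.
C(15,5) = (15·14·13·12·11) / 5! = 360360 / 120 = 3003.

3003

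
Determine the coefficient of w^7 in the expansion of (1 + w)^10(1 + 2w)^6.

89440

Coefficient of w^7 = Σ_{j} C(10,j)·1^j·C(6,7-j)·2^(7-j) for j from 1 to 7.
= 640 + 8640 + 28800 + 33600 + 15120 + 2520 + 120 = 89440.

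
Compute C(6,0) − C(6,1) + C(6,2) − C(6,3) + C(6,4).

5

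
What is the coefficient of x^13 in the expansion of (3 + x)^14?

42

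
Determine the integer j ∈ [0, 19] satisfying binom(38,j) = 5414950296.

13

C(38,j) increases on 0 ≤ j ≤ 19. C(38,12) = 2707475148 and C(38,13) = 5414950296, so j = 13.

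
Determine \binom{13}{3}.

C(13,3) = (13·12·11) / 3! = 1716 / 6 = 286.

286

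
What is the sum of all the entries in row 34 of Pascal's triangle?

17179869184

Setting x = 1 in (1+x)^34 gives Σ C(34,k) = 2^34 = 17179869184.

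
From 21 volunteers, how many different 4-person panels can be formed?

5985

This is C(21,4) = 5985.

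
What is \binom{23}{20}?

C(23,20) = C(23,3) by symmetry.
C(23,3) = (23·22·21) / 3! = 10626 / 6 = 1771.

1771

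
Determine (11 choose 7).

C(11,7) = C(11,4) by symmetry.
C(11,4) = (11·10·9·8) / 4! = 7920 / 24 = 330.

330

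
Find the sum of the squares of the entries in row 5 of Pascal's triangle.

Σ C(5,j)² is the coefficient of x^5 in (1+x)^5(1+x)^5 = (1+x)^10, i.e. C(10,5) = 252.

252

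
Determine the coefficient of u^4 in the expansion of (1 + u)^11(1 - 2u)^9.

-96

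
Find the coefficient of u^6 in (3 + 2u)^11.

The general term is C(11,j)·(3)^j·(2u)^(11-j); the u^6 term has j = 5.
C(11,5) = 462.
Coefficient = C(11,5) · 3^5 · 2^6 = 462 · 243 · 64 = 7185024.

7185024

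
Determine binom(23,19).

C(23,19) = C(23,4) by symmetry.
C(23,4) = (23·22·21·20) / 4! = 212520 / 24 = 8855.

8855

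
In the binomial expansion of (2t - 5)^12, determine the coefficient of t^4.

3093750000

The general term is C(12,j)·(2t)^j·(-5)^(12-j); the t^4 term has j = 4.
C(12,4) = 495.
Coefficient = C(12,4) · 2^4 · (-5)^8 = 495 · 16 · 390625 = 3093750000.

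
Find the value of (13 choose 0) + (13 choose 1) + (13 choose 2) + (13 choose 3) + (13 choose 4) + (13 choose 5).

2380

1 + 13 + 78 + 286 + 715 + 1287 = 2380.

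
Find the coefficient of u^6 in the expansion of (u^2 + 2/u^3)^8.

112

General term: C(8,j)·(u^2)^j·(2/u^3)^(8-j), with u-exponent 2j − 3(8−j) = 5j − 24.
Set 5j − 24 = 6: j = 6.
C(8,6) = 28; 1^6 = 1; 2^2 = 4.
Coefficient = 28 · 1 · 4 = 112.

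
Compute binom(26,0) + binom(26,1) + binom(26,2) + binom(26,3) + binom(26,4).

1 + 26 + 325 + 2600 + 14950 = 17902.

17902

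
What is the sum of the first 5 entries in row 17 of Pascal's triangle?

1 + 17 + 136 + 680 + 2380 = 3214.

3214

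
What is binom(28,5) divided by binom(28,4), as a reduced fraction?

C(n,k+1)/C(n,k) = (n−k)/(k+1) = (28−4)/(4+1) = 24/5.

24/5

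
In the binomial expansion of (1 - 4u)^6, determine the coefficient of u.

-24

The general term is C(6,j)·(1)^j·(-4u)^(6-j); the u^1 term has j = 5.
C(6,5) = 6.
Coefficient = C(6,5) · (-4)^1 = 6 · (-4) = -24.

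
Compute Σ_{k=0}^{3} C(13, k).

378

1 + 13 + 78 + 286 = 378.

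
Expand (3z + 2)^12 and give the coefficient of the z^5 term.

24634368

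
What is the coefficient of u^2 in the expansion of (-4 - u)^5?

The general term is C(5,j)·(-4)^j·(-u)^(5-j); the u^2 term has j = 3.
C(5,3) = 10.
Coefficient = C(5,3) · (-4)^3 = 10 · (-64) = -640.

-640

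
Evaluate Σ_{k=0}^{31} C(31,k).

2147483648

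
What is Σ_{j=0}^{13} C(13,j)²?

10400600

By Vandermonde's identity, Σ C(13,j)² = C(26,13) = 10400600.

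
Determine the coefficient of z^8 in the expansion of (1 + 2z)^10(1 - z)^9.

Coefficient of z^8 = Σ_{j} C(10,j)·2^j·C(9,8-j)·(-1)^(8-j) for j from 0 to 8.
= 9 + (-720) + 15120 + (-120960) + 423360 + (-677376) + 483840 + (-138240) + 11520 = -3447.

-3447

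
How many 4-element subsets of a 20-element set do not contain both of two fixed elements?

All 4-subsets: C(20,4) = 4845. Those containing both fixed elements: C(18,2) = 153.
4845 − 153 = 4692.

4692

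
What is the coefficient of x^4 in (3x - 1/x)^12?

General term: C(12,j)·(3x)^j·(-1/x)^(12-j), with x-exponent 1j − 1(12−j) = 2j − 12.
Set 2j − 12 = 4: j = 8.
C(12,8) = 495; 3^8 = 6561; (-1)^4 = 1.
Coefficient = 495 · 6561 · 1 = 3247695.

3247695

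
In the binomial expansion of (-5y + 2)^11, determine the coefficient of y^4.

26400000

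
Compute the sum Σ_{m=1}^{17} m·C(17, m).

1114112

Differentiating (1+x)^17 and setting x=1: Σ m·C(17,m) = 17·2^16 = 1114112.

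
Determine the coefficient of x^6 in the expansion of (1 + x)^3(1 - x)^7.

14

Coefficient of x^6 = Σ_{j} C(3,j)·1^j·C(7,6-j)·(-1)^(6-j) for j from 0 to 3.
= 7 + (-63) + 105 + (-35) = 14.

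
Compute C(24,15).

C(24,15) = C(24,9) by symmetry.
C(24,9) = (24·23·22·21·20·19·18·17·16) / 9! = 474467051520 / 362880 = 1307504.

1307504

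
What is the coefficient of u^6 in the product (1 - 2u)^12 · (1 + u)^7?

Coefficient of u^6 = Σ_{j} C(12,j)·(-2)^j·C(7,6-j)·1^(6-j) for j from 0 to 6.
= 7 + (-504) + 9240 + (-61600) + 166320 + (-177408) + 59136 = -4809.

-4809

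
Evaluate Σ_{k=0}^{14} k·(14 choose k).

114688

Differentiating (1+x)^14 and setting x=1: Σ k·C(14,k) = 14·2^13 = 114688.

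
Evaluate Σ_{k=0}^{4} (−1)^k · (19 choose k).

3060

The partial alternating sum Σ_{k=0}^{4} (−1)^k C(19,k) = (−1)^4 C(18,4) = 3060.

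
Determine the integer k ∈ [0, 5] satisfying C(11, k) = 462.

5

C(11,k) increases on 0 ≤ k ≤ 5. C(11,4) = 330 and C(11,5) = 462, so k = 5.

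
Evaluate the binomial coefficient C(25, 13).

5200300

C(25,13) = C(25,12) by symmetry.
C(25,12) = (25·24·23·22·21·20·19·18·17·16·15·14) / 12! = 2490952020480000 / 479001600 = 5200300.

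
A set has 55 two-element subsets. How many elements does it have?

n(n−1)/2 = 55 ⇒ n(n−1) = 110. Since 11·10 = 110, n = 11.

11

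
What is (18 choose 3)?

816

C(18,3) = (18·17·16) / 3! = 4896 / 6 = 816.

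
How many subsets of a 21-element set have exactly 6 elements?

54264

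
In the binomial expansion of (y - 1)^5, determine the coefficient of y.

The general term is C(5,j)·(y)^j·(-1)^(5-j); the y^1 term has j = 1.
C(5,1) = 5.
Coefficient = C(5,1) = 5.

5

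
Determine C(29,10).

C(29,10) = (29·28·27·26·25·24·23·22·21·20) / 10! = 72684900288000 / 3628800 = 20030010.

20030010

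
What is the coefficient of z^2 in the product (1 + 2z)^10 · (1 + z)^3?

243

Coefficient of z^2 = Σ_{j} C(10,j)·2^j·C(3,2-j)·1^(2-j) for j from 0 to 2.
= 3 + 60 + 180 = 243.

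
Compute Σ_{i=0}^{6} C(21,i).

1 + 21 + 210 + 1330 + 5985 + 20349 + 54264 = 82160.

82160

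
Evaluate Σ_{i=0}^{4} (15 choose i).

1941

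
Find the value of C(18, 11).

C(18,11) = C(18,7) by symmetry.
C(18,7) = (18·17·16·15·14·13·12) / 7! = 160392960 / 5040 = 31824.

31824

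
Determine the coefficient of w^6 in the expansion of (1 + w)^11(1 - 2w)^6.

Coefficient of w^6 = Σ_{j} C(11,j)·1^j·C(6,6-j)·(-2)^(6-j) for j from 0 to 6.
= 64 + (-2112) + 13200 + (-26400) + 19800 + (-5544) + 462 = -530.

-530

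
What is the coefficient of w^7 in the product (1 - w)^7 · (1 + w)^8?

Coefficient of w^7 = Σ_{j} C(7,j)·(-1)^j·C(8,7-j)·1^(7-j) for j from 0 to 7.
= 8 + (-196) + 1176 + (-2450) + 1960 + (-588) + 56 + (-1) = -35.

-35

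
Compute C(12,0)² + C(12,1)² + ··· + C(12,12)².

By Vandermonde's identity, Σ C(12,i)² = C(24,12) = 2704156.

2704156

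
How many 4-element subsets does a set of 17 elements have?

C(17,4) = (17·16·15·14) / 4! = 57120 / 24 = 2380.

2380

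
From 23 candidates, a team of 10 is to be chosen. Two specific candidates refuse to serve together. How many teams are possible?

940576

All 10-subsets: C(23,10) = 1144066. Those containing both fixed elements: C(21,8) = 203490.
1144066 − 203490 = 940576.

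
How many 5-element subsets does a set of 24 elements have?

C(24,5) = (24·23·22·21·20) / 5! = 5100480 / 120 = 42504.

42504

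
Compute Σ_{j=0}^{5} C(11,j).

1024

1 + 11 + 55 + 165 + 330 + 462 = 1024.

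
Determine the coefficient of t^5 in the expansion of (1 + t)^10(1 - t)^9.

Coefficient of t^5 = Σ_{j} C(10,j)·1^j·C(9,5-j)·(-1)^(5-j) for j from 0 to 5.
= (-126) + 1260 + (-3780) + 4320 + (-1890) + 252 = 36.

36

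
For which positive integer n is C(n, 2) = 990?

n(n−1)/2 = 990 ⇒ n(n−1) = 1980. Since 45·44 = 1980, n = 45.

45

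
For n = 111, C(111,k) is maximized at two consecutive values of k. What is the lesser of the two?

55

For odd n = 111, C(111,k) peaks at k = (n−1)/2 and (n+1)/2; the lesser is 55.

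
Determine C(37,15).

9364199760

C(37,15) = (37·36·35·34·33·32·31·30·29·28·27·26·25·24·23) / 15! = 12245324002983751680000 / 1307674368000 = 9364199760.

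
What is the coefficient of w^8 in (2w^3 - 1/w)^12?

General term: C(12,j)·(2w^3)^j·(-1/w)^(12-j), with w-exponent 3j − 1(12−j) = 4j − 12.
Set 4j − 12 = 8: j = 5.
C(12,5) = 792; 2^5 = 32; (-1)^7 = -1.
Coefficient = 792 · 32 · (-1) = -25344.

-25344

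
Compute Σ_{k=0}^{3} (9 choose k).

1 + 9 + 36 + 84 = 130.

130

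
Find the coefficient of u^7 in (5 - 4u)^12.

The general term is C(12,j)·(5)^j·(-4u)^(12-j); the u^7 term has j = 5.
C(12,5) = 792.
Coefficient = C(12,5) · 5^5 · (-4)^7 = 792 · 3125 · (-16384) = -40550400000.

-40550400000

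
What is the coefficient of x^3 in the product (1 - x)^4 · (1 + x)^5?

-4

Coefficient of x^3 = Σ_{j} C(4,j)·(-1)^j·C(5,3-j)·1^(3-j) for j from 0 to 3.
= 10 + (-40) + 30 + (-4) = -4.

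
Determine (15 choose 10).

3003

C(15,10) = C(15,5) by symmetry.
C(15,5) = (15·14·13·12·11) / 5! = 360360 / 120 = 3003.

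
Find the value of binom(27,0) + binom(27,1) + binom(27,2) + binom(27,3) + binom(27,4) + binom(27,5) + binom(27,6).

397594

1 + 27 + 351 + 2925 + 17550 + 80730 + 296010 = 397594.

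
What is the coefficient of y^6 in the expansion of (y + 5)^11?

1443750

The general term is C(11,j)·(y)^j·(5)^(11-j); the y^6 term has j = 6.
C(11,6) = 462.
Coefficient = C(11,6) · 5^5 = 462 · 3125 = 1443750.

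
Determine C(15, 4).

C(15,4) = (15·14·13·12) / 4! = 32760 / 24 = 1365.

1365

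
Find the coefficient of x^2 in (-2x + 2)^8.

7168

The general term is C(8,j)·(-2x)^j·(2)^(8-j); the x^2 term has j = 2.
C(8,2) = 28.
Coefficient = C(8,2) · (-2)^2 · 2^6 = 28 · 4 · 64 = 7168.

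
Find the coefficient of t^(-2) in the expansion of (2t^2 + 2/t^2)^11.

946176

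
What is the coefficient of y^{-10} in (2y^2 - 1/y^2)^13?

-11440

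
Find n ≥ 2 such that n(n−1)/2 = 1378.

53

n(n−1)/2 = 1378 ⇒ n(n−1) = 2756. Since 53·52 = 2756, n = 53.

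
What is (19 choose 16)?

969

C(19,16) = C(19,3) by symmetry.
C(19,3) = (19·18·17) / 3! = 5814 / 6 = 969.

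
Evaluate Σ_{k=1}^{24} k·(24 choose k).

201326592

Differentiating (1+x)^24 and setting x=1: Σ k·C(24,k) = 24·2^23 = 201326592.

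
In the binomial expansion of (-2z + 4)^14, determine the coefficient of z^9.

The general term is C(14,j)·(-2z)^j·(4)^(14-j); the z^9 term has j = 9.
C(14,9) = 2002.
Coefficient = C(14,9) · (-2)^9 · 4^5 = 2002 · (-512) · 1024 = -1049624576.

-1049624576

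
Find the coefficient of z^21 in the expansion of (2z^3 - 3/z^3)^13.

-7907328

General term: C(13,j)·(2z^3)^j·(-3/z^3)^(13-j), with z-exponent 3j − 3(13−j) = 6j − 39.
Set 6j − 39 = 21: j = 10.
C(13,10) = 286; 2^10 = 1024; (-3)^3 = -27.
Coefficient = 286 · 1024 · (-27) = -7907328.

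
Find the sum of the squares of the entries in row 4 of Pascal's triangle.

Σ C(4,k)² is the coefficient of x^4 in (1+x)^4(1+x)^4 = (1+x)^8, i.e. C(8,4) = 70.

70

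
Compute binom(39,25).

C(39,25) = C(39,14) by symmetry.
C(39,14) = (39·38·37·36·35·34·33·32·31·30·29·28·27·26) / 14! = 1315041316842168115200 / 87178291200 = 15084504396.

15084504396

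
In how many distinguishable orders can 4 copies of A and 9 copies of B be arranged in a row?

715

Choose positions for the A's: C(13,4) = 715.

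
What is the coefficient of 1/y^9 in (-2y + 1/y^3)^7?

General term: C(7,j)·(-2y)^j·(1/y^3)^(7-j), with y-exponent 1j − 3(7−j) = 4j − 21.
Set 4j − 21 = -9: j = 3.
C(7,3) = 35; (-2)^3 = -8; 1^4 = 1.
Coefficient = 35 · (-8) · 1 = -280.

-280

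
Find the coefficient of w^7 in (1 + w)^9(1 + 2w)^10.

854220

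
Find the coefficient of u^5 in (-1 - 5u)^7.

-65625

The general term is C(7,j)·(-1)^j·(-5u)^(7-j); the u^5 term has j = 2.
C(7,2) = 21.
Coefficient = C(7,2) · (-5)^5 = 21 · (-3125) = -65625.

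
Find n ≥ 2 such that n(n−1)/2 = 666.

37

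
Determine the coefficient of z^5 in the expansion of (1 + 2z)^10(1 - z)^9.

Coefficient of z^5 = Σ_{j} C(10,j)·2^j·C(9,5-j)·(-1)^(5-j) for j from 0 to 5.
= (-126) + 2520 + (-15120) + 34560 + (-30240) + 8064 = -342.

-342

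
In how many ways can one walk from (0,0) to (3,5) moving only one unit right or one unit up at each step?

56

Each path is a sequence of 8 steps with 3 rights: C(8,3) = 56.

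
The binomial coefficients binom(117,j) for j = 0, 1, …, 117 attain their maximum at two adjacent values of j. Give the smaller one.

58

For odd n = 117, C(117,j) peaks at j = (n−1)/2 and (n+1)/2; the smaller is 58.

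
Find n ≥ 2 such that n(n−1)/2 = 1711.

59

n(n−1)/2 = 1711 ⇒ n(n−1) = 3422. Since 59·58 = 3422, n = 59.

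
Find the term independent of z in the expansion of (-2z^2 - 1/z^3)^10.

13440

General term: C(10,j)·(-2z^2)^j·(-1/z^3)^(10-j), with z-exponent 2j − 3(10−j) = 5j − 30.
Set 5j − 30 = 0: j = 6.
C(10,6) = 210; (-2)^6 = 64; (-1)^4 = 1.
Coefficient = 210 · 64 · 1 = 13440.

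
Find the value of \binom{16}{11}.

4368

C(16,11) = C(16,5) by symmetry.
C(16,5) = (16·15·14·13·12) / 5! = 524160 / 120 = 4368.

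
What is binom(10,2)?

45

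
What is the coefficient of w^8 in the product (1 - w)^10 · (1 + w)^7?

-70

Coefficient of w^8 = Σ_{j} C(10,j)·(-1)^j·C(7,8-j)·1^(8-j) for j from 1 to 8.
= (-10) + 315 + (-2520) + 7350 + (-8820) + 4410 + (-840) + 45 = -70.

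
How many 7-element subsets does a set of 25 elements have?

480700

C(25,7) = (25·24·23·22·21·20·19) / 7! = 2422728000 / 5040 = 480700.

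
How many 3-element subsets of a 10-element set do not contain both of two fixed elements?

112

All 3-subsets: C(10,3) = 120. Those containing both fixed elements: C(8,1) = 8.
120 − 8 = 112.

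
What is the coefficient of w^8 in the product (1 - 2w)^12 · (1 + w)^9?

Coefficient of w^8 = Σ_{j} C(12,j)·(-2)^j·C(9,8-j)·1^(8-j) for j from 0 to 8.
= 9 + (-864) + 22176 + (-221760) + 997920 + (-2128896) + 2128896 + (-912384) + 126720 = 11817.

11817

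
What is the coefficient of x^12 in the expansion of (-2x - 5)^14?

9318400

The general term is C(14,j)·(-2x)^j·(-5)^(14-j); the x^12 term has j = 12.
C(14,12) = 91.
Coefficient = C(14,12) · (-2)^12 · (-5)^2 = 91 · 4096 · 25 = 9318400.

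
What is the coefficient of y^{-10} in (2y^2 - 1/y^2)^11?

1320

General term: C(11,j)·(2y^2)^j·(-1/y^2)^(11-j), with y-exponent 2j − 2(11−j) = 4j − 22.
Set 4j − 22 = -10: j = 3.
C(11,3) = 165; 2^3 = 8; (-1)^8 = 1.
Coefficient = 165 · 8 · 1 = 1320.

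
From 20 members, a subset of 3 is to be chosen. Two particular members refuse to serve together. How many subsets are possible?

1122

All 3-subsets: C(20,3) = 1140. Those containing both fixed elements: C(18,1) = 18.
1140 − 18 = 1122.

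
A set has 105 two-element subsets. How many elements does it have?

15

n(n−1)/2 = 105 ⇒ n(n−1) = 210. Since 15·14 = 210, n = 15.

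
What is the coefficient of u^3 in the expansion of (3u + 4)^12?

1557135360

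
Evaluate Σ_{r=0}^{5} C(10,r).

638

1 + 10 + 45 + 120 + 210 + 252 = 638.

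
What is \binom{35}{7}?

C(35,7) = (35·34·33·32·31·30·29) / 7! = 33891580800 / 5040 = 6724520.

6724520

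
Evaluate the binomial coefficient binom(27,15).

17383860

C(27,15) = C(27,12) by symmetry.
C(27,12) = (27·26·25·24·23·22·21·20·19·18·17·16) / 12! = 8326896754176000 / 479001600 = 17383860.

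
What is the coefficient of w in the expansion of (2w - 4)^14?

The general term is C(14,j)·(2w)^j·(-4)^(14-j); the w^1 term has j = 1.
C(14,1) = 14.
Coefficient = C(14,1) · 2^1 · (-4)^13 = 14 · 2 · (-67108864) = -1879048192.

-1879048192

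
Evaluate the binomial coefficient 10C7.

C(10,7) = C(10,3) by symmetry.
C(10,3) = (10·9·8) / 3! = 720 / 6 = 120.

120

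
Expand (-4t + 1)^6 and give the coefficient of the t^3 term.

The general term is C(6,j)·(-4t)^j·(1)^(6-j); the t^3 term has j = 3.
C(6,3) = 20.
Coefficient = C(6,3) · (-4)^3 = 20 · (-64) = -1280.

-1280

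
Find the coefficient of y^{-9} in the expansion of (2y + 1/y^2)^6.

General term: C(6,j)·(2y)^j·(1/y^2)^(6-j), with y-exponent 1j − 2(6−j) = 3j − 12.
Set 3j − 12 = -9: j = 1.
C(6,1) = 6; 2^1 = 2; 1^5 = 1.
Coefficient = 6 · 2 · 1 = 12.

12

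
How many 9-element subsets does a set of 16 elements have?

C(16,9) = C(16,7) by symmetry.
C(16,7) = (16·15·14·13·12·11·10) / 7! = 57657600 / 5040 = 11440.

11440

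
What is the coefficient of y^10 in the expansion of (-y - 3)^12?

The general term is C(12,j)·(-y)^j·(-3)^(12-j); the y^10 term has j = 10.
C(12,10) = 66.
Coefficient = C(12,10) · (-3)^2 = 66 · 9 = 594.

594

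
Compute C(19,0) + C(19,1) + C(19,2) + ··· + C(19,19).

The entries of row 19 sum to 2^19 = 524288.

524288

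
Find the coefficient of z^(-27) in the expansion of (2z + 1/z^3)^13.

2288

General term: C(13,j)·(2z)^j·(1/z^3)^(13-j), with z-exponent 1j − 3(13−j) = 4j − 39.
Set 4j − 39 = -27: j = 3.
C(13,3) = 286; 2^3 = 8; 1^10 = 1.
Coefficient = 286 · 8 · 1 = 2288.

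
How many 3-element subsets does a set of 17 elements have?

680

C(17,3) = (17·16·15) / 3! = 4080 / 6 = 680.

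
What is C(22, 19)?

C(22,19) = C(22,3) by symmetry.
C(22,3) = (22·21·20) / 3! = 9240 / 6 = 1540.

1540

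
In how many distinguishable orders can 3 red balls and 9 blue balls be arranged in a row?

220

Choose positions for the red balls: C(12,3) = 220.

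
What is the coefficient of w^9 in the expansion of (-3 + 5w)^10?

-58593750

The general term is C(10,j)·(-3)^j·(5w)^(10-j); the w^9 term has j = 1.
C(10,1) = 10.
Coefficient = C(10,1) · (-3)^1 · 5^9 = 10 · (-3) · 1953125 = -58593750.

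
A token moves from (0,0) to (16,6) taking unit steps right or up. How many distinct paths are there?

74613

Each path is a sequence of 22 steps with 16 rights: C(22,16) = 74613.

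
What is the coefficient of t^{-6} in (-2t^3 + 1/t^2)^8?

General term: C(8,j)·(-2t^3)^j·(1/t^2)^(8-j), with t-exponent 3j − 2(8−j) = 5j − 16.
Set 5j − 16 = -6: j = 2.
C(8,2) = 28; (-2)^2 = 4; 1^6 = 1.
Coefficient = 28 · 4 · 1 = 112.

112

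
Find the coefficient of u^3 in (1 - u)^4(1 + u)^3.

Coefficient of u^3 = Σ_{j} C(4,j)·(-1)^j·C(3,3-j)·1^(3-j) for j from 0 to 3.
= 1 + (-12) + 18 + (-4) = 3.

3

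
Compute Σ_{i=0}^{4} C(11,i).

562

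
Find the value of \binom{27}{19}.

C(27,19) = C(27,8) by symmetry.
C(27,8) = (27·26·25·24·23·22·21·20) / 8! = 89513424000 / 40320 = 2220075.

2220075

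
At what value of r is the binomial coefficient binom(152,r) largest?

C(152,r) is maximized at r = 152/2 = 76.

76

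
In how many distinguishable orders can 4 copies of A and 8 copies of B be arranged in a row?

Choose positions for the A's: C(12,4) = 495.

495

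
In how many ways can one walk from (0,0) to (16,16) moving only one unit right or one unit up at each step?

Each path is a sequence of 32 steps with 16 rights: C(32,16) = 601080390.

601080390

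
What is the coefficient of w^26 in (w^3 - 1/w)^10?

-10

General term: C(10,j)·(w^3)^j·(-1/w)^(10-j), with w-exponent 3j − 1(10−j) = 4j − 10.
Set 4j − 10 = 26: j = 9.
C(10,9) = 10; 1^9 = 1; (-1)^1 = -1.
Coefficient = 10 · 1 · (-1) = -10.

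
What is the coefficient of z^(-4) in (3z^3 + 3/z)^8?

52488

General term: C(8,j)·(3z^3)^j·(3/z)^(8-j), with z-exponent 3j − 1(8−j) = 4j − 8.
Set 4j − 8 = -4: j = 1.
C(8,1) = 8; 3^1 = 3; 3^7 = 2187.
Coefficient = 8 · 3 · 2187 = 52488.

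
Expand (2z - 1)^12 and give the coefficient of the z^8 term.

126720

The general term is C(12,j)·(2z)^j·(-1)^(12-j); the z^8 term has j = 8.
C(12,8) = 495.
Coefficient = C(12,8) · 2^8 = 495 · 256 = 126720.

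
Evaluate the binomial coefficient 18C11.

C(18,11) = C(18,7) by symmetry.
C(18,7) = (18·17·16·15·14·13·12) / 7! = 160392960 / 5040 = 31824.

31824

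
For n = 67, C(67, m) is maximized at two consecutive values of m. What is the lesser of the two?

For odd n = 67, C(67,m) peaks at m = (n−1)/2 and (n+1)/2; the lesser is 33.

33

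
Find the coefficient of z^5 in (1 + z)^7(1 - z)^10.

Coefficient of z^5 = Σ_{j} C(7,j)·1^j·C(10,5-j)·(-1)^(5-j) for j from 0 to 5.
= (-252) + 1470 + (-2520) + 1575 + (-350) + 21 = -56.

-56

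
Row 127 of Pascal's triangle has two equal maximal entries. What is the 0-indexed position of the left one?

63

For odd n = 127, C(127,m) peaks at m = (n−1)/2 and (n+1)/2; the lower is 63.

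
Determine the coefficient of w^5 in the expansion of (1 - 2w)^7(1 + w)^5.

99

Coefficient of w^5 = Σ_{j} C(7,j)·(-2)^j·C(5,5-j)·1^(5-j) for j from 0 to 5.
= 1 + (-70) + 840 + (-2800) + 2800 + (-672) = 99.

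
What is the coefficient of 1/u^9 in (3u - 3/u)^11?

1948617

General term: C(11,j)·(3u)^j·(-3/u)^(11-j), with u-exponent 1j − 1(11−j) = 2j − 11.
Set 2j − 11 = -9: j = 1.
C(11,1) = 11; 3^1 = 3; (-3)^10 = 59049.
Coefficient = 11 · 3 · 59049 = 1948617.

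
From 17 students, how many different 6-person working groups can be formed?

12376

This is C(17,6) = 12376.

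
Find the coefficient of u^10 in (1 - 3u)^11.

The general term is C(11,j)·(1)^j·(-3u)^(11-j); the u^10 term has j = 1.
C(11,1) = 11.
Coefficient = C(11,1) · (-3)^10 = 11 · 59049 = 649539.

649539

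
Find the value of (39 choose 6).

3262623

C(39,6) = (39·38·37·36·35·34) / 6! = 2349088560 / 720 = 3262623.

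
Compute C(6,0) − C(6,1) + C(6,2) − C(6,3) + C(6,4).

5

The partial alternating sum Σ_{k=0}^{4} (−1)^k C(6,k) = (−1)^4 C(5,4) = 5.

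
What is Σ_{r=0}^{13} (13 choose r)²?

Σ C(13,r)² is the coefficient of x^13 in (1+x)^13(1+x)^13 = (1+x)^26, i.e. C(26,13) = 10400600.

10400600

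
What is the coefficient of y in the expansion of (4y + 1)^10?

40

The general term is C(10,j)·(4y)^j·(1)^(10-j); the y^1 term has j = 1.
C(10,1) = 10.
Coefficient = C(10,1) · 4^1 = 10 · 4 = 40.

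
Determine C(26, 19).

657800

C(26,19) = C(26,7) by symmetry.
C(26,7) = (26·25·24·23·22·21·20) / 7! = 3315312000 / 5040 = 657800.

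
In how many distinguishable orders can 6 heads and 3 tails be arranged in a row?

Choose positions for the heads: C(9,6) = 84.

84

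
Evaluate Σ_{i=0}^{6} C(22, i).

110056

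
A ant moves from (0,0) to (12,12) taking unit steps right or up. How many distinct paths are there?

2704156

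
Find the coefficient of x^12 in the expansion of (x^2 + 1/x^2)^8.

General term: C(8,j)·(x^2)^j·(1/x^2)^(8-j), with x-exponent 2j − 2(8−j) = 4j − 16.
Set 4j − 16 = 12: j = 7.
C(8,7) = 8; 1^7 = 1; 1^1 = 1.
Coefficient = 8 · 1 · 1 = 8.

8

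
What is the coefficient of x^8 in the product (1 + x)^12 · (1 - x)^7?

Coefficient of x^8 = Σ_{j} C(12,j)·1^j·C(7,8-j)·(-1)^(8-j) for j from 1 to 8.
= (-12) + 462 + (-4620) + 17325 + (-27720) + 19404 + (-5544) + 495 = -210.

-210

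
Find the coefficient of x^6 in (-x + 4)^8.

The general term is C(8,j)·(-x)^j·(4)^(8-j); the x^6 term has j = 6.
C(8,6) = 28.
Coefficient = C(8,6) · 4^2 = 28 · 16 = 448.

448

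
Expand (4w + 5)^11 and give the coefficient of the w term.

429687500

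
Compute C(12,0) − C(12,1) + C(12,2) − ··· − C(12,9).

-55

The partial alternating sum Σ_{k=0}^{9} (−1)^k C(12,k) = (−1)^9 C(11,9) = -55.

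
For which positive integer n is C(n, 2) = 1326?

52

n(n−1)/2 = 1326 ⇒ n(n−1) = 2652. Since 52·51 = 2652, n = 52.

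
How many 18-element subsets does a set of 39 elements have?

62359143990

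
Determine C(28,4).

20475

C(28,4) = (28·27·26·25) / 4! = 491400 / 24 = 20475.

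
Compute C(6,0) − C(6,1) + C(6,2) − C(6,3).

The partial alternating sum Σ_{k=0}^{3} (−1)^k C(6,k) = (−1)^3 C(5,3) = -10.

-10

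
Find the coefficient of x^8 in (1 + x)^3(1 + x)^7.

45

(1 + x)^3(1 + x)^7 = (1 + x)^10, so the coefficient of x^8 is C(10,8)·1^8 = 45·1 = 45.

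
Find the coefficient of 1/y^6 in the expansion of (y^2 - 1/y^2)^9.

84

General term: C(9,j)·(y^2)^j·(-1/y^2)^(9-j), with y-exponent 2j − 2(9−j) = 4j − 18.
Set 4j − 18 = -6: j = 3.
C(9,3) = 84; 1^3 = 1; (-1)^6 = 1.
Coefficient = 84 · 1 · 1 = 84.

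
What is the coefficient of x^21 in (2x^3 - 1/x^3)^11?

28160

General term: C(11,j)·(2x^3)^j·(-1/x^3)^(11-j), with x-exponent 3j − 3(11−j) = 6j − 33.
Set 6j − 33 = 21: j = 9.
C(11,9) = 55; 2^9 = 512; (-1)^2 = 1.
Coefficient = 55 · 512 · 1 = 28160.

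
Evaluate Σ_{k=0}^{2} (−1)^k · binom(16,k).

105

The partial alternating sum Σ_{k=0}^{2} (−1)^k C(16,k) = (−1)^2 C(15,2) = 105.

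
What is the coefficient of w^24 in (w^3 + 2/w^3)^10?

20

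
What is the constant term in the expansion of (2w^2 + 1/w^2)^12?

General term: C(12,j)·(2w^2)^j·(1/w^2)^(12-j), with w-exponent 2j − 2(12−j) = 4j − 24.
Set 4j − 24 = 0: j = 6.
C(12,6) = 924; 2^6 = 64; 1^6 = 1.
Coefficient = 924 · 64 · 1 = 59136.

59136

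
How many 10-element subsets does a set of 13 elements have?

C(13,10) = C(13,3) by symmetry.
C(13,3) = (13·12·11) / 3! = 1716 / 6 = 286.

286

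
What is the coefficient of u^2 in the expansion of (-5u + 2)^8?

44800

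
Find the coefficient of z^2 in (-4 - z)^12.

The general term is C(12,j)·(-4)^j·(-z)^(12-j); the z^2 term has j = 10.
C(12,10) = 66.
Coefficient = C(12,10) · (-4)^10 = 66 · 1048576 = 69206016.

69206016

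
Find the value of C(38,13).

C(38,13) = (38·37·36·35·34·33·32·31·30·29·28·27·26) / 13! = 33719008124158156800 / 6227020800 = 5414950296.

5414950296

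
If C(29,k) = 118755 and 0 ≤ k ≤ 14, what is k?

5

C(29,k) increases on 0 ≤ k ≤ 14. C(29,4) = 23751 and C(29,5) = 118755, so k = 5.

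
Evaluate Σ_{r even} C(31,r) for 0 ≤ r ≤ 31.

Even-r terms of row 31 sum to 2^30 = 1073741824.

1073741824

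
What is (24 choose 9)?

C(24,9) = (24·23·22·21·20·19·18·17·16) / 9! = 474467051520 / 362880 = 1307504.

1307504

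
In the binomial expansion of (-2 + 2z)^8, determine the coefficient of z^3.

The general term is C(8,j)·(-2)^j·(2z)^(8-j); the z^3 term has j = 5.
C(8,5) = 56.
Coefficient = C(8,5) · (-2)^5 · 2^3 = 56 · (-32) · 8 = -14336.

-14336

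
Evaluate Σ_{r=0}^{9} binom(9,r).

The entries of row 9 sum to 2^9 = 512.

512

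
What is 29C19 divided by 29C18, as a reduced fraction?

11/19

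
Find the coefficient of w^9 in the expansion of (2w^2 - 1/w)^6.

General term: C(6,j)·(2w^2)^j·(-1/w)^(6-j), with w-exponent 2j − 1(6−j) = 3j − 6.
Set 3j − 6 = 9: j = 5.
C(6,5) = 6; 2^5 = 32; (-1)^1 = -1.
Coefficient = 6 · 32 · (-1) = -192.

-192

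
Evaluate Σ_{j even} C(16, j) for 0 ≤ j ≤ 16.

32768

Half of (1+1)^16 + (1−1)^16 gives the even-index sum: 2^15 = 32768.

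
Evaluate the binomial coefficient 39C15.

25140840660

C(39,15) = (39·38·37·36·35·34·33·32·31·30·29·28·27·26·25) / 15! = 32876032921054202880000 / 1307674368000 = 25140840660.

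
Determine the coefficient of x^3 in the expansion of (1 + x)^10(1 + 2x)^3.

Coefficient of x^3 = Σ_{j} C(10,j)·1^j·C(3,3-j)·2^(3-j) for j from 0 to 3.
= 8 + 120 + 270 + 120 = 518.

518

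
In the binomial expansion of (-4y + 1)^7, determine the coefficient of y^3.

-2240

The general term is C(7,j)·(-4y)^j·(1)^(7-j); the y^3 term has j = 3.
C(7,3) = 35.
Coefficient = C(7,3) · (-4)^3 = 35 · (-64) = -2240.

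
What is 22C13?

497420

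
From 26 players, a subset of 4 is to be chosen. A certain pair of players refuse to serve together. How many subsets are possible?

14674

All 4-subsets: C(26,4) = 14950. Those containing both fixed elements: C(24,2) = 276.
14950 − 276 = 14674.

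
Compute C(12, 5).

792

C(12,5) = (12·11·10·9·8) / 5! = 95040 / 120 = 792.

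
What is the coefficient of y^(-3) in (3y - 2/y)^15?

General term: C(15,j)·(3y)^j·(-2/y)^(15-j), with y-exponent 1j − 1(15−j) = 2j − 15.
Set 2j − 15 = -3: j = 6.
C(15,6) = 5005; 3^6 = 729; (-2)^9 = -512.
Coefficient = 5005 · 729 · (-512) = -1868106240.

-1868106240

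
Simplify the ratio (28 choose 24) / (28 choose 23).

5/24

C(n,k+1)/C(n,k) = (n−k)/(k+1) = (28−23)/(23+1) = 5/24.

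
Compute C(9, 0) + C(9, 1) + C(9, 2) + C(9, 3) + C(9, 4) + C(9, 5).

1 + 9 + 36 + 84 + 126 + 126 = 382.

382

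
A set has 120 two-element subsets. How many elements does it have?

16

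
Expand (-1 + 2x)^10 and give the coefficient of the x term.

-20

The general term is C(10,j)·(-1)^j·(2x)^(10-j); the x^1 term has j = 9.
C(10,9) = 10.
Coefficient = C(10,9) · (-1)^9 · 2^1 = 10 · (-1) · 2 = -20.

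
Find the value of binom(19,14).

11628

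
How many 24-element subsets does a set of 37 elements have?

C(37,24) = C(37,13) by symmetry.
C(37,13) = (37·36·35·34·33·32·31·30·29·28·27·26·25) / 13! = 22183557976419840000 / 6227020800 = 3562467300.

3562467300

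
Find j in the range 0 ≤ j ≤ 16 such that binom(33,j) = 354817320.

C(33,j) increases on 0 ≤ j ≤ 16. C(33,11) = 193536720 and C(33,12) = 354817320, so j = 12.

12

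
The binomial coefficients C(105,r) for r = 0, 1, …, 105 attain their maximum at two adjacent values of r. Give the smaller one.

For odd n = 105, C(105,r) peaks at r = (n−1)/2 and (n+1)/2; the smaller is 52.

52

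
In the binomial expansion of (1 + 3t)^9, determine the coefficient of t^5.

The general term is C(9,j)·(1)^j·(3t)^(9-j); the t^5 term has j = 4.
C(9,4) = 126.
Coefficient = C(9,4) · 3^5 = 126 · 243 = 30618.

30618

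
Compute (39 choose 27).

C(39,27) = C(39,12) by symmetry.
C(39,12) = (39·38·37·36·35·34·33·32·31·30·29·28) / 12! = 1873278229119897600 / 479001600 = 3910797436.

3910797436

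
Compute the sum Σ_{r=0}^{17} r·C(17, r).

1114112

Differentiating (1+x)^17 and setting x=1: Σ r·C(17,r) = 17·2^16 = 1114112.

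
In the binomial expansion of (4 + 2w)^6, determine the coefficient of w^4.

3840

The general term is C(6,j)·(4)^j·(2w)^(6-j); the w^4 term has j = 2.
C(6,2) = 15.
Coefficient = C(6,2) · 4^2 · 2^4 = 15 · 16 · 16 = 3840.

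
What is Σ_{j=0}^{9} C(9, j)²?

48620

Σ C(9,j)² is the coefficient of x^9 in (1+x)^9(1+x)^9 = (1+x)^18, i.e. C(18,9) = 48620.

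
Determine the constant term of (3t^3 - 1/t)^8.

General term: C(8,j)·(3t^3)^j·(-1/t)^(8-j), with t-exponent 3j − 1(8−j) = 4j − 8.
Set 4j − 8 = 0: j = 2.
C(8,2) = 28; 3^2 = 9; (-1)^6 = 1.
Coefficient = 28 · 9 · 1 = 252.

252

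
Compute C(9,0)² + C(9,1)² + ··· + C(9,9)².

48620

By Vandermonde's identity, Σ C(9,r)² = C(18,9) = 48620.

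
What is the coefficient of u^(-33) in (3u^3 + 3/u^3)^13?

General term: C(13,j)·(3u^3)^j·(3/u^3)^(13-j), with u-exponent 3j − 3(13−j) = 6j − 39.
Set 6j − 39 = -33: j = 1.
C(13,1) = 13; 3^1 = 3; 3^12 = 531441.
Coefficient = 13 · 3 · 531441 = 20726199.

20726199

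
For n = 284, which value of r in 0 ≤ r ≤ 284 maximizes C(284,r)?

142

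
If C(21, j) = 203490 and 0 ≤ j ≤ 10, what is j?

C(21,j) increases on 0 ≤ j ≤ 10. C(21,7) = 116280 and C(21,8) = 203490, so j = 8.

8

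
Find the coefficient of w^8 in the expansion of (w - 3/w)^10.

-30

General term: C(10,j)·(w)^j·(-3/w)^(10-j), with w-exponent 1j − 1(10−j) = 2j − 10.
Set 2j − 10 = 8: j = 9.
C(10,9) = 10; 1^9 = 1; (-3)^1 = -3.
Coefficient = 10 · 1 · (-3) = -30.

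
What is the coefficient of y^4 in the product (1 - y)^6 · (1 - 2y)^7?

3795

Coefficient of y^4 = Σ_{j} C(6,j)·(-1)^j·C(7,4-j)·(-2)^(4-j) for j from 0 to 4.
= 560 + 1680 + 1260 + 280 + 15 = 3795.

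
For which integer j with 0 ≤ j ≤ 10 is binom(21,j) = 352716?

10

C(21,j) increases on 0 ≤ j ≤ 10. C(21,9) = 293930 and C(21,10) = 352716, so j = 10.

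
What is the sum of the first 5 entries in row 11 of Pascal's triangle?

562

1 + 11 + 55 + 165 + 330 = 562.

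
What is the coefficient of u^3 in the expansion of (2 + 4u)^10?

The general term is C(10,j)·(2)^j·(4u)^(10-j); the u^3 term has j = 7.
C(10,7) = 120.
Coefficient = C(10,7) · 2^7 · 4^3 = 120 · 128 · 64 = 983040.

983040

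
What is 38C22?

22239974430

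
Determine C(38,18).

33578000610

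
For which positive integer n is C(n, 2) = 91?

n(n−1)/2 = 91 ⇒ n(n−1) = 182. Since 14·13 = 182, n = 14.

14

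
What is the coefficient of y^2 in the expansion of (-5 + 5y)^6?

234375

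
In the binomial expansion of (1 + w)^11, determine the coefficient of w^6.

462

The general term is C(11,j)·(1)^j·(w)^(11-j); the w^6 term has j = 5.
C(11,5) = 462.
Coefficient = C(11,5) = 462.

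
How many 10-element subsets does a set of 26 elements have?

5311735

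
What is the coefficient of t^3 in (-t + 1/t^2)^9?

-36

General term: C(9,j)·(-t)^j·(1/t^2)^(9-j), with t-exponent 1j − 2(9−j) = 3j − 18.
Set 3j − 18 = 3: j = 7.
C(9,7) = 36; (-1)^7 = -1; 1^2 = 1.
Coefficient = 36 · (-1) · 1 = -36.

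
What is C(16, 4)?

1820

C(16,4) = (16·15·14·13) / 4! = 43680 / 24 = 1820.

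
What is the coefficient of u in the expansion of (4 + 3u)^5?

The general term is C(5,j)·(4)^j·(3u)^(5-j); the u^1 term has j = 4.
C(5,4) = 5.
Coefficient = C(5,4) · 4^4 · 3^1 = 5 · 256 · 3 = 3840.

3840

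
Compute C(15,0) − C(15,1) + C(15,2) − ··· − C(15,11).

The partial alternating sum Σ_{k=0}^{11} (−1)^k C(15,k) = (−1)^11 C(14,11) = -364.

-364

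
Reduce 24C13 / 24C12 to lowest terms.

C(n,k+1)/C(n,k) = (n−k)/(k+1) = (24−12)/(12+1) = 12/13.

12/13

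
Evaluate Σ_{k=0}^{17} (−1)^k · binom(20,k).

-171

The partial alternating sum Σ_{k=0}^{17} (−1)^k C(20,k) = (−1)^17 C(19,17) = -171.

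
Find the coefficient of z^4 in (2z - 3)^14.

945728784

The general term is C(14,j)·(2z)^j·(-3)^(14-j); the z^4 term has j = 4.
C(14,4) = 1001.
Coefficient = C(14,4) · 2^4 · (-3)^10 = 1001 · 16 · 59049 = 945728784.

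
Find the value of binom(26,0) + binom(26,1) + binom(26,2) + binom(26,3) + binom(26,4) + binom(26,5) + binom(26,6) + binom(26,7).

971712

1 + 26 + 325 + 2600 + 14950 + 65780 + 230230 + 657800 = 971712.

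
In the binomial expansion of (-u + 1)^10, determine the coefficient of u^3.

The general term is C(10,j)·(-u)^j·(1)^(10-j); the u^3 term has j = 3.
C(10,3) = 120.
Coefficient = C(10,3) · (-1)^3 = 120 · (-1) = -120.

-120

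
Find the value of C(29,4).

23751

C(29,4) = (29·28·27·26) / 4! = 570024 / 24 = 23751.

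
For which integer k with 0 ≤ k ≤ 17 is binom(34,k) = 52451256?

9

C(34,k) increases on 0 ≤ k ≤ 17. C(34,8) = 18156204 and C(34,9) = 52451256, so k = 9.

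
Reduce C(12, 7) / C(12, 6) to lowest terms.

C(n,k+1)/C(n,k) = (n−k)/(k+1) = (12−6)/(6+1) = 6/7.

6/7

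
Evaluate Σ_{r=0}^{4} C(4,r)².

70

Σ C(4,r)² is the coefficient of x^4 in (1+x)^4(1+x)^4 = (1+x)^8, i.e. C(8,4) = 70.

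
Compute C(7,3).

35

C(7,3) = (7·6·5) / 3! = 210 / 6 = 35.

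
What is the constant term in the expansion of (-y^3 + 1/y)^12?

General term: C(12,j)·(-y^3)^j·(1/y)^(12-j), with y-exponent 3j − 1(12−j) = 4j − 12.
Set 4j − 12 = 0: j = 3.
C(12,3) = 220; (-1)^3 = -1; 1^9 = 1.
Coefficient = 220 · (-1) · 1 = -220.

-220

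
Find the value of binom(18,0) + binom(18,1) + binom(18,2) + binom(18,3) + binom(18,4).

4048

1 + 18 + 153 + 816 + 3060 = 4048.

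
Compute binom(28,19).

6906900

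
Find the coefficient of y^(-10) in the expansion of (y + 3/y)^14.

48361131

General term: C(14,j)·(y)^j·(3/y)^(14-j), with y-exponent 1j − 1(14−j) = 2j − 14.
Set 2j − 14 = -10: j = 2.
C(14,2) = 91; 1^2 = 1; 3^12 = 531441.
Coefficient = 91 · 1 · 531441 = 48361131.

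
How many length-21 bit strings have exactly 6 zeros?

Choose the 6 positions: C(21,6) = 54264.

54264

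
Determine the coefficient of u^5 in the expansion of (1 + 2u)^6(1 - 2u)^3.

192

Coefficient of u^5 = Σ_{j} C(6,j)·2^j·C(3,5-j)·(-2)^(5-j) for j from 2 to 5.
= (-480) + 1920 + (-1440) + 192 = 192.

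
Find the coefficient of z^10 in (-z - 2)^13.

-2288

The general term is C(13,j)·(-z)^j·(-2)^(13-j); the z^10 term has j = 10.
C(13,10) = 286.
Coefficient = C(13,10) · (-2)^3 = 286 · (-8) = -2288.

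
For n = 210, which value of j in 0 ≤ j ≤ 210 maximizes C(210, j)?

C(210,j) is maximized at j = 210/2 = 105.

105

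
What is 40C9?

C(40,9) = (40·39·38·37·36·35·34·33·32) / 9! = 99225500774400 / 362880 = 273438880.

273438880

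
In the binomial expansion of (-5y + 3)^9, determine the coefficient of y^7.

-25312500

The general term is C(9,j)·(-5y)^j·(3)^(9-j); the y^7 term has j = 7.
C(9,7) = 36.
Coefficient = C(9,7) · (-5)^7 · 3^2 = 36 · (-78125) · 9 = -25312500.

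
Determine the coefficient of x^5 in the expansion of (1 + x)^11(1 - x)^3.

-88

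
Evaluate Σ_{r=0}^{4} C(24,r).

1 + 24 + 276 + 2024 + 10626 = 12951.

12951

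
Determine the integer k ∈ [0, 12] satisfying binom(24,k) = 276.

2

C(24,k) increases on 0 ≤ k ≤ 12. C(24,1) = 24 and C(24,2) = 276, so k = 2.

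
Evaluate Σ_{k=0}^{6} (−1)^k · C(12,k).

462

The partial alternating sum Σ_{k=0}^{6} (−1)^k C(12,k) = (−1)^6 C(11,6) = 462.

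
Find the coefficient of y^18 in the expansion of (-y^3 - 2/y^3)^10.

General term: C(10,j)·(-y^3)^j·(-2/y^3)^(10-j), with y-exponent 3j − 3(10−j) = 6j − 30.
Set 6j − 30 = 18: j = 8.
C(10,8) = 45; (-1)^8 = 1; (-2)^2 = 4.
Coefficient = 45 · 1 · 4 = 180.

180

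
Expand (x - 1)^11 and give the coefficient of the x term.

The general term is C(11,j)·(x)^j·(-1)^(11-j); the x^1 term has j = 1.
C(11,1) = 11.
Coefficient = C(11,1) = 11.

11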